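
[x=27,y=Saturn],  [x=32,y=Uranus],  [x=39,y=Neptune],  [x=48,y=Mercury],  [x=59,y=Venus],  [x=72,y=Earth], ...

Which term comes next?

X: differences are 5, 7, 9, … (increasing by 2 each time); 27, 32, 39, 48, 59, 72 → 87.
Y: runs through the planets Mercury→Neptune; Saturn, Uranus, Neptune, Mercury, Venus, Earth → Mars.
Combining the parts gives [x=87,y=Mars].

[x=87,y=Mars]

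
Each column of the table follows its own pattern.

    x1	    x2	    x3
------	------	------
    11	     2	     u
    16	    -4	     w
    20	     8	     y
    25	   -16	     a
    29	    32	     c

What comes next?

34  -64  e

Column x1: alternating steps +5, +4, +5, +4, …, so 11, 16, 20, 25, 29 → 34.
Column x2 — ×(-2) each step: 2, -4, 8, -16, 32 → -64.
Column x3 — letters move forward 2 places in the alphabet, wrapping Z→A: u, w, y, a, c → e.
Putting it together: 34  -64  e.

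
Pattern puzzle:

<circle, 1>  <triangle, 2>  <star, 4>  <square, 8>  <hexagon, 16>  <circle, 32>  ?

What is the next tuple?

Shape: repeats circle → triangle → star → square → hexagon, so circle, triangle, star, square, hexagon, circle → triangle.
Second part goes 1, 2, 4, 8, 16, 32 → 64 (×2 each step).
Combining the parts gives <triangle, 64>.

<triangle, 64>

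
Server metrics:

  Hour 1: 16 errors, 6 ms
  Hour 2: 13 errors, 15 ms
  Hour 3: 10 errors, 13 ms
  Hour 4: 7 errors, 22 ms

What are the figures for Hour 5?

4 errors, 20 ms

Errors goes 16, 13, 10, 7 → 4 (−3 each step).
Ms: alternating steps +9, −2, +9, −2, …, so 6, 15, 13, 22 → 20.
So the next record is 4 errors, 20 ms.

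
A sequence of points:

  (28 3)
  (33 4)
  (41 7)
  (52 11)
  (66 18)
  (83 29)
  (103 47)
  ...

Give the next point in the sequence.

First coordinate: 28, 33, 41, 52, 66, 83, 103 → 126 (differences are 5, 8, 11, … (increasing by 3 each time)).
Second coordinate — each term is the sum of the two before it: 3, 4, 7, 11, 18, 29, 47 → 76.
Putting it together: (126 76).

(126 76)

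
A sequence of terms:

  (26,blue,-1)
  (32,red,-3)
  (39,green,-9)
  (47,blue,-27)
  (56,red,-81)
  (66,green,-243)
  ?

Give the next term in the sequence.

First slot: differences are 6, 7, 8, … (increasing by 1 each time); 26, 32, 39, 47, 56, 66 → 77.
For the colour, repeats blue → red → green: blue, red, green, blue, red, green → blue.
Third slot: ×3 each step; -1, -3, -9, -27, -81, -243 → -729.
Combining the parts gives (77,blue,-729).

(77,blue,-729)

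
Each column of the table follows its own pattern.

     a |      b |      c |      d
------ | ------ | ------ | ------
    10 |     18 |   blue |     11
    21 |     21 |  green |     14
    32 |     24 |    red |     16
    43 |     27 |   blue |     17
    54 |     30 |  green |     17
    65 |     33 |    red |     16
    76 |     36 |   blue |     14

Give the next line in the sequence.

Column a: 10, 21, 32, 43, 54, 65, 76 → 87 (+11 each step).
Column b — +3 each step: 18, 21, 24, 27, 30, 33, 36 → 39.
Column c: repeats blue → green → red; blue, green, red, blue, green, red, blue → green.
Column d — differences are 3, 2, 1, … (decreasing by 1 each time): 11, 14, 16, 17, 17, 16, 14 → 11.
So the next line is 87  39  green  11.

87  39  green  11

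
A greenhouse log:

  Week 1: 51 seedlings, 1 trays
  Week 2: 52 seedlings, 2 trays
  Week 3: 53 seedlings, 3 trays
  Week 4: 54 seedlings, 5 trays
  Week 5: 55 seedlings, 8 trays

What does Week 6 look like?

56 seedlings, 13 trays

For the seedlings, +1 each step: 51, 52, 53, 54, 55 → 56.
Trays: 1, 2, 3, 5, 8 → 13 (each term is the sum of the two before it).
Combining the parts gives 56 seedlings, 13 trays.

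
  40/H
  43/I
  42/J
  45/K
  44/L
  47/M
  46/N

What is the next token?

49/O

First component goes 40, 43, 42, 45, 44, 47, 46 → 49 (alternating steps +3, −1, +3, −1, …).
Letter — letters move forward 1 place in the alphabet: H, I, J, K, L, M, N → O.
Putting it together: 49/O.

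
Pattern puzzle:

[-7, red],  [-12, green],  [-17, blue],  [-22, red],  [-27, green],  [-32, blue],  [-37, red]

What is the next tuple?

For the first slot, −5 each step: -7, -12, -17, -22, -27, -32, -37 → -42.
For the colour, repeats red → green → blue: red, green, blue, red, green, blue, red → green.
So the next tuple is [-42, green].

[-42, green]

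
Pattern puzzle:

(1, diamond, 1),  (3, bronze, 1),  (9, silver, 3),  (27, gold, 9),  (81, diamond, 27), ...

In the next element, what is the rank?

Rank goes diamond, bronze, silver, gold, diamond → bronze (repeats diamond → bronze → silver → gold).

bronze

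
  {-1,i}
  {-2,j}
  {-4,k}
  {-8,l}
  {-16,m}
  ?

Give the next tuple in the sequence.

First entry goes -1, -2, -4, -8, -16 → -32 (×2 each step).
For the letter, letters move forward 1 place in the alphabet: i, j, k, l, m → n.
Putting it together: {-32,n}.

{-32,n}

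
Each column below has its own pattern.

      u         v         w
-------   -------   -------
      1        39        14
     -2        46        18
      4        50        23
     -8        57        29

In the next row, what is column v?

Column v: alternating steps +7, +4, +7, +4, …; 39, 46, 50, 57 → 61.

61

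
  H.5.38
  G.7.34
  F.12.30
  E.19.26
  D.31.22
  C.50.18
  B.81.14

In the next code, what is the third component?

Third component: −4 each step, so 38, 34, 30, 26, 22, 18, 14 → 10.

10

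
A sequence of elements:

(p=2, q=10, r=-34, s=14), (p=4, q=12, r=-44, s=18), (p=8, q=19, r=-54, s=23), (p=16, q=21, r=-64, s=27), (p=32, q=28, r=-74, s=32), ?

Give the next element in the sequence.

(p=64, q=30, r=-84, s=36)

P: ×2 each step; 2, 4, 8, 16, 32 → 64.
Q: alternating steps +2, +7, +2, +7, …, so 10, 12, 19, 21, 28 → 30.
R — −10 each step: -34, -44, -54, -64, -74 → -84.
For the s, alternating steps +4, +5, +4, +5, …: 14, 18, 23, 27, 32 → 36.
Combining the parts gives (p=64, q=30, r=-84, s=36).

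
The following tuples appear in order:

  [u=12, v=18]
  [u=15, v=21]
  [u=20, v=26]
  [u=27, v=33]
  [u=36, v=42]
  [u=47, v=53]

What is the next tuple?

U: 12, 15, 20, 27, 36, 47 → 60 (differences are 3, 5, 7, … (increasing by 2 each time)).
V: always 6 more than the u; 18, 21, 26, 33, 42, 53 → 66.
Combining the parts gives [u=60, v=66].

[u=60, v=66]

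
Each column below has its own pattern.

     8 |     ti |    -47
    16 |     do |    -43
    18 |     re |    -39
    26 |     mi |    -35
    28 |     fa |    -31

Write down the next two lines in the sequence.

First component goes 8, 16, 18, 26, 28 → 36 → 38 (alternating steps +8, +2, +8, +2, …).
Note — runs through the solfège scale do→ti: ti, do, re, mi, fa → sol → la.
For the third component, +4 each step: -47, -43, -39, -35, -31 → -27 → -23.
So the next two lines are 36  sol  -27 and 38  la  -23.

36  sol  -27; 38  la  -23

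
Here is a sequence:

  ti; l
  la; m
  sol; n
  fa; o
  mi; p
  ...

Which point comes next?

re; q

Note — runs backward through the solfège scale do→ti: ti, la, sol, fa, mi → re.
Letter: l, m, n, o, p → q (letters move forward 1 place in the alphabet).
Combining the parts gives re; q.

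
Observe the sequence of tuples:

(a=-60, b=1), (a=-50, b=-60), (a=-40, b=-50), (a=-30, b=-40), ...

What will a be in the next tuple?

-20

A: -60, -50, -40, -30 → -20 (+10 each step).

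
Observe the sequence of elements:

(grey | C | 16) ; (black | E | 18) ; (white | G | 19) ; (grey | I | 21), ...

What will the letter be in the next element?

K

Shade — repeats grey → black → white: grey, black, white, grey → black.
For the letter, letters move forward 2 places in the alphabet: C, E, G, I → K.
For the third entry, alternating steps +2, +1, +2, +1, …: 16, 18, 19, 21 → 22.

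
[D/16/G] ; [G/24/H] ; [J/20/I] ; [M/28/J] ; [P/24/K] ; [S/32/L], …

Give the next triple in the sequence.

[V/28/M]

For the first letter, letters move forward 3 places in the alphabet: D, G, J, M, P, S → V.
Second coordinate: alternating steps +8, −4, +8, −4, …; 16, 24, 20, 28, 24, 32 → 28.
Second letter — letters move forward 1 place in the alphabet: G, H, I, J, K, L → M.
Combining the parts gives [V/28/M].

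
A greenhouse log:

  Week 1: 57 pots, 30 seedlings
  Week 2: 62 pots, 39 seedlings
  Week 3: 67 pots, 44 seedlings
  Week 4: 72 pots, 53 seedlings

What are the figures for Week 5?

77 pots, 58 seedlings

Pots — +5 each step: 57, 62, 67, 72 → 77.
Seedlings goes 30, 39, 44, 53 → 58 (alternating steps +9, +5, +9, +5, …).
Putting it together: 77 pots, 58 seedlings.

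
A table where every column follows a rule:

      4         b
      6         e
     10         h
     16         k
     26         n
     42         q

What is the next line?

68  t

First component goes 4, 6, 10, 16, 26, 42 → 68 (each term is the sum of the two before it).
Letter: letters move forward 3 places in the alphabet, so b, e, h, k, n, q → t.
Combining the parts gives 68  t.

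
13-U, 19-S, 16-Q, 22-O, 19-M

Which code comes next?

25-K

First component goes 13, 19, 16, 22, 19 → 25 (alternating steps +6, −3, +6, −3, …).
Letter: letters move back 2 places in the alphabet; U, S, Q, O, M → K.
Putting it together: 25-K.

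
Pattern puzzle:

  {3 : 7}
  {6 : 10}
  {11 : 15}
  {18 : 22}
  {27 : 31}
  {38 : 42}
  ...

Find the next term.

First component: 3, 6, 11, 18, 27, 38 → 51 (differences are 3, 5, 7, … (increasing by 2 each time)).
Second component goes 7, 10, 15, 22, 31, 42 → 55 (always 4 more than the first component).
Putting it together: {51 : 55}.

{51 : 55}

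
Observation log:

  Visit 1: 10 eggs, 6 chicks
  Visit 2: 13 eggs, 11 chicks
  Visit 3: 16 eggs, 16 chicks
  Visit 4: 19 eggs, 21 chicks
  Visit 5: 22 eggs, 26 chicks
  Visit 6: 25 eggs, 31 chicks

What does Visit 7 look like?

28 eggs, 36 chicks

Eggs: 10, 13, 16, 19, 22, 25 → 28 (+3 each step).
Chicks — +5 each step: 6, 11, 16, 21, 26, 31 → 36.
Combining the parts gives 28 eggs, 36 chicks.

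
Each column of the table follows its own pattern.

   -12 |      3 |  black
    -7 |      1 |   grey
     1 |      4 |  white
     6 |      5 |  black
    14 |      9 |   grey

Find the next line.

19  14  white

First component — alternating steps +5, +8, +5, +8, …: -12, -7, 1, 6, 14 → 19.
Second component: 3, 1, 4, 5, 9 → 14 (each term is the sum of the two before it).
Shade: black, grey, white, black, grey → white (repeats black → grey → white).
Putting it together: 19  14  white.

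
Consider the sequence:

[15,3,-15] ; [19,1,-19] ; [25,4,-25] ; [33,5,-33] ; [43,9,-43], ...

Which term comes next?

First component goes 15, 19, 25, 33, 43 → 55 (differences are 4, 6, 8, … (increasing by 2 each time)).
Second component goes 3, 1, 4, 5, 9 → 14 (each term is the sum of the two before it).
Third component: always the negative of the first component; -15, -19, -25, -33, -43 → -55.
Putting it together: [55,14,-55].

[55,14,-55]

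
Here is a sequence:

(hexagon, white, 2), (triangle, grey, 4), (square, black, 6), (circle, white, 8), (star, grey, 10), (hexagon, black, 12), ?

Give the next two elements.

For the shape, repeats hexagon → triangle → square → circle → star: hexagon, triangle, square, circle, star, hexagon → triangle → square.
Shade: white, grey, black, white, grey, black → white → grey (repeats white → grey → black).
For the third entry, +2 each step: 2, 4, 6, 8, 10, 12 → 14 → 16.
So the next two elements are (triangle, white, 14) and (square, grey, 16).

(triangle, white, 14), (square, grey, 16)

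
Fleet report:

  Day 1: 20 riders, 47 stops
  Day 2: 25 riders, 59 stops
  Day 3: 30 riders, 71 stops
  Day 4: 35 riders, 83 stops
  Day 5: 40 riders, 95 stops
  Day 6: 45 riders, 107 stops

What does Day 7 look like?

Riders — +5 each step: 20, 25, 30, 35, 40, 45 → 50.
For the stops, +12 each step: 47, 59, 71, 83, 95, 107 → 119.
Putting it together: 50 riders, 119 stops.

50 riders, 119 stops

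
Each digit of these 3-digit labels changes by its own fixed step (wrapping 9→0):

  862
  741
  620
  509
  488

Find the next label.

367

First digit: 8, 7, 6, 5, 4 → 3 (−1 each step, mod 10).
For the second digit, −2 each step, mod 10: 6, 4, 2, 0, 8 → 6.
Third digit: 2, 1, 0, 9, 8 → 7 (−1 each step, mod 10).
Putting it together: 367.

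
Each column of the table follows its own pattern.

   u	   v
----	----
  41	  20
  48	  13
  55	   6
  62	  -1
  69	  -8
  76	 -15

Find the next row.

For the column u, +7 each step: 41, 48, 55, 62, 69, 76 → 83.
Column v: together with the column u always sums to 61, so 20, 13, 6, -1, -8, -15 → -22.
Combining the parts gives 83  -22.

83  -22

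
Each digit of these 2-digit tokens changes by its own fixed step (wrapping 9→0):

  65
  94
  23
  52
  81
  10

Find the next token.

First digit: +3 each step, mod 10, so 6, 9, 2, 5, 8, 1 → 4.
Second digit: 5, 4, 3, 2, 1, 0 → 9 (−1 each step, mod 10).
Combining the parts gives 49.

49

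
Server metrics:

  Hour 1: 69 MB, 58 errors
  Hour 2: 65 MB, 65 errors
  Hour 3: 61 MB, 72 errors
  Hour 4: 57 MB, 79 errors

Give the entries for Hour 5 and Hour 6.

MB: −4 each step; 69, 65, 61, 57 → 53 → 49.
Errors — +7 each step: 58, 65, 72, 79 → 86 → 93.
So the next two lines are 53 MB, 86 errors and 49 MB, 93 errors.

53 MB, 86 errors; 49 MB, 93 errors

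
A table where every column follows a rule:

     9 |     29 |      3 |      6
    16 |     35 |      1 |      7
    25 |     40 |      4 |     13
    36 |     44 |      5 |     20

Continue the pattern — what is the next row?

First component: 9, 16, 25, 36 → 49 (perfect squares: 3², 4², 5², …).
Second component: differences are 6, 5, 4, … (decreasing by 1 each time), so 29, 35, 40, 44 → 47.
Third component — each term is the sum of the two before it: 3, 1, 4, 5 → 9.
Fourth component: each term is the sum of the two before it; 6, 7, 13, 20 → 33.
So the next row is 49  47  9  33.

49  47  9  33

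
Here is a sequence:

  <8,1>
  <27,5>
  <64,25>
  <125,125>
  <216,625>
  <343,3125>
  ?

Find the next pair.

For the first slot, perfect cubes: 2³, 3³, 4³, …: 8, 27, 64, 125, 216, 343 → 512.
Second slot goes 1, 5, 25, 125, 625, 3125 → 15625 (×5 each step).
Putting it together: <512,15625>.

<512,15625>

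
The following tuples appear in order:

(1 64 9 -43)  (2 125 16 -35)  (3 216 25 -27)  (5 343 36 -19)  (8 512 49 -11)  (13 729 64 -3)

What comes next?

First slot: 1, 2, 3, 5, 8, 13 → 21 (each term is the sum of the two before it).
Second slot: 64, 125, 216, 343, 512, 729 → 1000 (perfect cubes: 4³, 5³, 6³, …).
Third slot: perfect squares: 3², 4², 5², …, so 9, 16, 25, 36, 49, 64 → 81.
Fourth slot goes -43, -35, -27, -19, -11, -3 → 5 (+8 each step).
Combining the parts gives (21 1000 81 5).

(21 1000 81 5)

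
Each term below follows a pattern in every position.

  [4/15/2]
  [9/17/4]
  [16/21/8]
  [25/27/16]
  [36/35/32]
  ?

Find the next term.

First entry goes 4, 9, 16, 25, 36 → 49 (perfect squares: 2², 3², 4², …).
For the second entry, differences are 2, 4, 6, … (increasing by 2 each time): 15, 17, 21, 27, 35 → 45.
Third entry: 2, 4, 8, 16, 32 → 64 (×2 each step).
So the next term is [49/45/64].

[49/45/64]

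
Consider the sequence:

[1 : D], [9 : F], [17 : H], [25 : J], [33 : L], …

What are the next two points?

[41 : N], [49 : P]

First value — +8 each step: 1, 9, 17, 25, 33 → 41 → 49.
Letter: letters move forward 2 places in the alphabet; D, F, H, J, L → N → P.
So the next two points are [41 : N] and [49 : P].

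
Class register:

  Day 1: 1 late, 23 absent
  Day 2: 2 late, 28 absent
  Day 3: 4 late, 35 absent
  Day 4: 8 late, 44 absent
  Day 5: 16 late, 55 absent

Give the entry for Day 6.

For the late, ×2 each step: 1, 2, 4, 8, 16 → 32.
Absent — differences are 5, 7, 9, … (increasing by 2 each time): 23, 28, 35, 44, 55 → 68.
Putting it together: 32 late, 68 absent.

32 late, 68 absent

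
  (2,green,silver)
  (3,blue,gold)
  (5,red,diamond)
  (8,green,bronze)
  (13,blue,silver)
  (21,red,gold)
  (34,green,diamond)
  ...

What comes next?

First value goes 2, 3, 5, 8, 13, 21, 34 → 55 (each term is the sum of the two before it).
For the colour, repeats green → blue → red: green, blue, red, green, blue, red, green → blue.
Rank — repeats silver → gold → diamond → bronze: silver, gold, diamond, bronze, silver, gold, diamond → bronze.
Putting it together: (55,blue,bronze).

(55,blue,bronze)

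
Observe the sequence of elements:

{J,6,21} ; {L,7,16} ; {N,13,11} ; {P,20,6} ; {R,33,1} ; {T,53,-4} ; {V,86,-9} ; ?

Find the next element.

{X,139,-14}

For the letter, letters move forward 2 places in the alphabet: J, L, N, P, R, T, V → X.
For the second part, each term is the sum of the two before it: 6, 7, 13, 20, 33, 53, 86 → 139.
Third part — −5 each step: 21, 16, 11, 6, 1, -4, -9 → -14.
So the next element is {X,139,-14}.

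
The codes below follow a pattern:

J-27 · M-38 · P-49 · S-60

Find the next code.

For the letter, letters move forward 3 places in the alphabet: J, M, P, S → V.
Second component: +11 each step, so 27, 38, 49, 60 → 71.
Combining the parts gives V-71.

V-71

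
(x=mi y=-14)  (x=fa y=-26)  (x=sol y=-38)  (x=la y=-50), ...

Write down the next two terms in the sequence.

X: runs through the solfège scale do→ti; mi, fa, sol, la → ti → do.
Y: -14, -26, -38, -50 → -62 → -74 (−12 each step).
Putting the parts together: (x=ti y=-62) and then (x=do y=-74).

(x=ti y=-62), (x=do y=-74)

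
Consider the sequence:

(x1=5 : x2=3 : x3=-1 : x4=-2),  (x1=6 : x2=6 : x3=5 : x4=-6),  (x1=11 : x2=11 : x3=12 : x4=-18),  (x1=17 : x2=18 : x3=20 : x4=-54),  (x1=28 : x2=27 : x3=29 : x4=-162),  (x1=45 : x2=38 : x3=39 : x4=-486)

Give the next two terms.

X1 — each term is the sum of the two before it: 5, 6, 11, 17, 28, 45 → 73 → 118.
X2 — differences are 3, 5, 7, … (increasing by 2 each time): 3, 6, 11, 18, 27, 38 → 51 → 66.
X3 — differences are 6, 7, 8, … (increasing by 1 each time): -1, 5, 12, 20, 29, 39 → 50 → 62.
X4: -2, -6, -18, -54, -162, -486 → -1458 → -4374 (×3 each step).
Putting the parts together: (x1=73 : x2=51 : x3=50 : x4=-1458) and then (x1=118 : x2=66 : x3=62 : x4=-4374).

(x1=73 : x2=51 : x3=50 : x4=-1458), (x1=118 : x2=66 : x3=62 : x4=-4374)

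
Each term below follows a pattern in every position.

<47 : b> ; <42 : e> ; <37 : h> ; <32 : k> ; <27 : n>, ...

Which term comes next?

<22 : q>

First component: −5 each step, so 47, 42, 37, 32, 27 → 22.
For the letter, letters move forward 3 places in the alphabet: b, e, h, k, n → q.
Combining the parts gives <22 : q>.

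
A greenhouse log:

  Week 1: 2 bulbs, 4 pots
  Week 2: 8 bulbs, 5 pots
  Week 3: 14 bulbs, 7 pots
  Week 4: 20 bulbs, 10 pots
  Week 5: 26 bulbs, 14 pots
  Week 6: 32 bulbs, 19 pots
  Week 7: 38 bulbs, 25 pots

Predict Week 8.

Bulbs: 2, 8, 14, 20, 26, 32, 38 → 44 (+6 each step).
Pots goes 4, 5, 7, 10, 14, 19, 25 → 32 (differences are 1, 2, 3, … (increasing by 1 each time)).
Combining the parts gives 44 bulbs, 32 pots.

44 bulbs, 32 pots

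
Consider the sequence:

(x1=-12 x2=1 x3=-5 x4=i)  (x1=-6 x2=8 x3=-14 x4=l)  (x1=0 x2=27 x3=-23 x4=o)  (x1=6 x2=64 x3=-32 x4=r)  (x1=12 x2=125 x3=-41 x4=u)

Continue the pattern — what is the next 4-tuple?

X1 — +6 each step: -12, -6, 0, 6, 12 → 18.
X2 — perfect cubes: 1³, 2³, 3³, …: 1, 8, 27, 64, 125 → 216.
X3: -5, -14, -23, -32, -41 → -50 (−9 each step).
X4 — letters move forward 3 places in the alphabet: i, l, o, r, u → x.
Combining the parts gives (x1=18 x2=216 x3=-50 x4=x).

(x1=18 x2=216 x3=-50 x4=x)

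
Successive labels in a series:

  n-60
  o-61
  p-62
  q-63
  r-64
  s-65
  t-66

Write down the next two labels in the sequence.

Letter — letters move forward 1 place in the alphabet: n, o, p, q, r, s, t → u → v.
Second component: 60, 61, 62, 63, 64, 65, 66 → 67 → 68 (+1 each step).
Putting the parts together: u-67 and then v-68.

u-67 then v-68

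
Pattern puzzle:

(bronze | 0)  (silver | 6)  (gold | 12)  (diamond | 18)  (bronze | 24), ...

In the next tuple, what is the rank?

silver

For the rank, repeats bronze → silver → gold → diamond: bronze, silver, gold, diamond, bronze → silver.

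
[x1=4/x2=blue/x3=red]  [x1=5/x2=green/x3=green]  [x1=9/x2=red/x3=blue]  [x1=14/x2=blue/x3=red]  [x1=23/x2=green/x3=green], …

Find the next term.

[x1=37/x2=red/x3=blue]

X1 — each term is the sum of the two before it: 4, 5, 9, 14, 23 → 37.
For the x2, repeats blue → green → red: blue, green, red, blue, green → red.
X3: red, green, blue, red, green → blue (repeats red → green → blue).
Combining the parts gives [x1=37/x2=red/x3=blue].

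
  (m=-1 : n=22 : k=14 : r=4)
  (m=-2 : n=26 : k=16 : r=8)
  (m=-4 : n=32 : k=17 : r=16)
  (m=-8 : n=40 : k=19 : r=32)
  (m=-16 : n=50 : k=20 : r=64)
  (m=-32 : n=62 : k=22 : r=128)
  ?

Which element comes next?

M — ×2 each step: -1, -2, -4, -8, -16, -32 → -64.
For the n, differences are 4, 6, 8, … (increasing by 2 each time): 22, 26, 32, 40, 50, 62 → 76.
K: 14, 16, 17, 19, 20, 22 → 23 (alternating steps +2, +1, +2, +1, …).
For the r, ×2 each step: 4, 8, 16, 32, 64, 128 → 256.
Putting it together: (m=-64 : n=76 : k=23 : r=256).

(m=-64 : n=76 : k=23 : r=256)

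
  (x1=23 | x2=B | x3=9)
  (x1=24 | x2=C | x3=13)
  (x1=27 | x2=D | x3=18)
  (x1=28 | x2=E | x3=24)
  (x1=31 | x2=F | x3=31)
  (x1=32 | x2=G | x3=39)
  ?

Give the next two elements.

For the x1, alternating steps +1, +3, +1, +3, …: 23, 24, 27, 28, 31, 32 → 35 → 36.
X2 — letters move forward 1 place in the alphabet: B, C, D, E, F, G → H → I.
X3: differences are 4, 5, 6, … (increasing by 1 each time); 9, 13, 18, 24, 31, 39 → 48 → 58.
Putting the parts together: (x1=35 | x2=H | x3=48) and then (x1=36 | x2=I | x3=58).

(x1=35 | x2=H | x3=48), (x1=36 | x2=I | x3=58)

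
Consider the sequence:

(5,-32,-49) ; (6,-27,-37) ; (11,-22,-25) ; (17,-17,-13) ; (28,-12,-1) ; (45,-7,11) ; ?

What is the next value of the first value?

First value: 5, 6, 11, 17, 28, 45 → 73 (each term is the sum of the two before it).

73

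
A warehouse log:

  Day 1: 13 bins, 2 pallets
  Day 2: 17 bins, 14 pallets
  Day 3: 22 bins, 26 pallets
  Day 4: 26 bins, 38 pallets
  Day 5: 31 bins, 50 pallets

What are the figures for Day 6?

For the bins, alternating steps +4, +5, +4, +5, …: 13, 17, 22, 26, 31 → 35.
Pallets: +12 each step, so 2, 14, 26, 38, 50 → 62.
So the next row is 35 bins, 62 pallets.

35 bins, 62 pallets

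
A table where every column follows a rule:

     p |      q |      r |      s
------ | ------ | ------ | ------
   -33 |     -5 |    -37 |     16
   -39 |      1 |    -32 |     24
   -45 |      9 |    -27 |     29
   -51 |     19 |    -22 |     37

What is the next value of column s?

42

For the column p, −6 each step: -33, -39, -45, -51 → -57.
Column q goes -5, 1, 9, 19 → 31 (differences are 6, 8, 10, … (increasing by 2 each time)).
Column r: +5 each step; -37, -32, -27, -22 → -17.
Column s — alternating steps +8, +5, +8, +5, …: 16, 24, 29, 37 → 42.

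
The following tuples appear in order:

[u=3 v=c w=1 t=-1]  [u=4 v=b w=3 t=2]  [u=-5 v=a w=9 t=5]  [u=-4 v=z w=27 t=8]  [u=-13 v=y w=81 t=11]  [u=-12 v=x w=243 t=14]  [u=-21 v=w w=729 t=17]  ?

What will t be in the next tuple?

20

U — alternating steps +1, −9, +1, −9, …: 3, 4, -5, -4, -13, -12, -21 → -20.
V: letters move back 1 place in the alphabet, wrapping A→Z, so c, b, a, z, y, x, w → v.
W: ×3 each step; 1, 3, 9, 27, 81, 243, 729 → 2187.
For the t, +3 each step: -1, 2, 5, 8, 11, 14, 17 → 20.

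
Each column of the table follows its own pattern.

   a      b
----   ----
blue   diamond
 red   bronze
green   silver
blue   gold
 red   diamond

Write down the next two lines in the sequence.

Column a: repeats blue → red → green, so blue, red, green, blue, red → green → blue.
Column b: repeats diamond → bronze → silver → gold, so diamond, bronze, silver, gold, diamond → bronze → silver.
Putting the parts together: green  bronze and then blue  silver.

green  bronze; blue  silver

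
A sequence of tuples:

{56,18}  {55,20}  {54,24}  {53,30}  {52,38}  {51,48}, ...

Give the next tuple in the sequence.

For the first coordinate, −1 each step: 56, 55, 54, 53, 52, 51 → 50.
Second coordinate: differences are 2, 4, 6, … (increasing by 2 each time); 18, 20, 24, 30, 38, 48 → 60.
So the next tuple is {50,60}.

{50,60}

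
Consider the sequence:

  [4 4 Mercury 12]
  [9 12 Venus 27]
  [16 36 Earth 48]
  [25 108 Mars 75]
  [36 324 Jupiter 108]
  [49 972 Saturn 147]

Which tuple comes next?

First part: perfect squares: 2², 3², 4², …, so 4, 9, 16, 25, 36, 49 → 64.
Second part — ×3 each step: 4, 12, 36, 108, 324, 972 → 2916.
Planet: runs through the planets Mercury→Neptune; Mercury, Venus, Earth, Mars, Jupiter, Saturn → Uranus.
Fourth part: always 3 × the first part, so 12, 27, 48, 75, 108, 147 → 192.
Combining the parts gives [64 2916 Uranus 192].

[64 2916 Uranus 192]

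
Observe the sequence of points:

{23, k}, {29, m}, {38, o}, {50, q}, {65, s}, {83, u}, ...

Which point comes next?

{104, w}

First component: differences are 6, 9, 12, … (increasing by 3 each time), so 23, 29, 38, 50, 65, 83 → 104.
Letter: letters move forward 2 places in the alphabet, so k, m, o, q, s, u → w.
So the next point is {104, w}.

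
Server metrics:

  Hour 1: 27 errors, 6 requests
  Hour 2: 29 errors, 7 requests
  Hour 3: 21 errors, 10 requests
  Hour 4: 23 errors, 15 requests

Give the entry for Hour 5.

Errors — alternating steps +2, −8, +2, −8, …: 27, 29, 21, 23 → 15.
Requests: differences are 1, 3, 5, … (increasing by 2 each time), so 6, 7, 10, 15 → 22.
Putting it together: 15 errors, 22 requests.

15 errors, 22 requests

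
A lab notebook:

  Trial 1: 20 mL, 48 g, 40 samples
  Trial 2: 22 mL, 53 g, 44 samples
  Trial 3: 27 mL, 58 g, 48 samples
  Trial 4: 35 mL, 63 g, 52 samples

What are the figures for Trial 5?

46 mL, 68 g, 56 samples

ML goes 20, 22, 27, 35 → 46 (differences are 2, 5, 8, … (increasing by 3 each time)).
For the g, +5 each step: 48, 53, 58, 63 → 68.
Samples goes 40, 44, 48, 52 → 56 (+4 each step).
So the next line is 46 mL, 68 g, 56 samples.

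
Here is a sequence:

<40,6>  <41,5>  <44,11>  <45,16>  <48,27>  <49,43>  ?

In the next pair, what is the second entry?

First entry: 40, 41, 44, 45, 48, 49 → 52 (alternating steps +1, +3, +1, +3, …).
Second entry — each term is the sum of the two before it: 6, 5, 11, 16, 27, 43 → 70.

70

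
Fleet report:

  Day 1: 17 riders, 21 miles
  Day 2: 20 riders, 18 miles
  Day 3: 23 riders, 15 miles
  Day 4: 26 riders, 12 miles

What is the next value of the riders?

For the riders, +3 each step: 17, 20, 23, 26 → 29.

29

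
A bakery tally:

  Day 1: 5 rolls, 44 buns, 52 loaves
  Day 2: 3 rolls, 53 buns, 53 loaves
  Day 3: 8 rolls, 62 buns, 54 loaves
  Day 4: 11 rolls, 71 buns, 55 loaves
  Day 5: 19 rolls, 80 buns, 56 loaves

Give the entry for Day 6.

For the rolls, each term is the sum of the two before it: 5, 3, 8, 11, 19 → 30.
Buns — +9 each step: 44, 53, 62, 71, 80 → 89.
Loaves: 52, 53, 54, 55, 56 → 57 (+1 each step).
So the next line is 30 rolls, 89 buns, 57 loaves.

30 rolls, 89 buns, 57 loaves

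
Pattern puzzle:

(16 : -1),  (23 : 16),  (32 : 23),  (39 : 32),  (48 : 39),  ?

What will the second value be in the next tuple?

First value goes 16, 23, 32, 39, 48 → 55 (alternating steps +7, +9, +7, +9, …).
Second value: always the previous value of the first value; -1, 16, 23, 32, 39 → 48.

48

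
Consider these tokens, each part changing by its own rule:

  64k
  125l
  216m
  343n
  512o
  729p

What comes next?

1000q

First component — perfect cubes: 4³, 5³, 6³, …: 64, 125, 216, 343, 512, 729 → 1000.
Letter: k, l, m, n, o, p → q (letters move forward 1 place in the alphabet).
So the next token is 1000q.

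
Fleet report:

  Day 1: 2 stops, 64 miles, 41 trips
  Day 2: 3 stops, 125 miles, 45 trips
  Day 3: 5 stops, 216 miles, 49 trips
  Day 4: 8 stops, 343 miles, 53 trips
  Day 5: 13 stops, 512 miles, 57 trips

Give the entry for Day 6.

Stops — each term is the sum of the two before it: 2, 3, 5, 8, 13 → 21.
Miles goes 64, 125, 216, 343, 512 → 729 (perfect cubes: 4³, 5³, 6³, …).
Trips goes 41, 45, 49, 53, 57 → 61 (+4 each step).
Combining the parts gives 21 stops, 729 miles, 61 trips.

21 stops, 729 miles, 61 trips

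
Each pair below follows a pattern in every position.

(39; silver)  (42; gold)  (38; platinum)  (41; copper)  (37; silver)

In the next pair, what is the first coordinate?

First coordinate: 39, 42, 38, 41, 37 → 40 (alternating steps +3, −4, +3, −4, …).

40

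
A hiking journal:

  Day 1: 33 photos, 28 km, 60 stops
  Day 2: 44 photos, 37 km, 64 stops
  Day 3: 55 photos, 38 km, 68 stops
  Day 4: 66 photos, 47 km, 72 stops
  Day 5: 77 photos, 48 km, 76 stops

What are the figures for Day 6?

Photos goes 33, 44, 55, 66, 77 → 88 (+11 each step).
Km: 28, 37, 38, 47, 48 → 57 (alternating steps +9, +1, +9, +1, …).
For the stops, +4 each step: 60, 64, 68, 72, 76 → 80.
Combining the parts gives 88 photos, 57 km, 80 stops.

88 photos, 57 km, 80 stops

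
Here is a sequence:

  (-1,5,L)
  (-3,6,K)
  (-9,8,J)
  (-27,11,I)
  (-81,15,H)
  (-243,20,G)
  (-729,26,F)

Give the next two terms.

For the first coordinate, ×3 each step: -1, -3, -9, -27, -81, -243, -729 → -2187 → -6561.
Second coordinate: differences are 1, 2, 3, … (increasing by 1 each time); 5, 6, 8, 11, 15, 20, 26 → 33 → 41.
Letter: letters move back 1 place in the alphabet, so L, K, J, I, H, G, F → E → D.
So the next two terms are (-2187,33,E) and (-6561,41,D).

(-2187,33,E), (-6561,41,D)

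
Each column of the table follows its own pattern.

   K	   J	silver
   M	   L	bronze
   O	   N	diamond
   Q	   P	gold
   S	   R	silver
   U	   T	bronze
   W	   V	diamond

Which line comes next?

Y  X  gold

For the first letter, letters move forward 2 places in the alphabet: K, M, O, Q, S, U, W → Y.
Second letter: J, L, N, P, R, T, V → X (letters move forward 2 places in the alphabet).
Rank — repeats silver → bronze → diamond → gold: silver, bronze, diamond, gold, silver, bronze, diamond → gold.
Combining the parts gives Y  X  gold.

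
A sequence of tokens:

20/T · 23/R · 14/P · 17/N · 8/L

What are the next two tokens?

First component: alternating steps +3, −9, +3, −9, …; 20, 23, 14, 17, 8 → 11 → 2.
Letter — letters move back 2 places in the alphabet: T, R, P, N, L → J → H.
So the next two tokens are 11/J and 2/H.

11/J, 2/H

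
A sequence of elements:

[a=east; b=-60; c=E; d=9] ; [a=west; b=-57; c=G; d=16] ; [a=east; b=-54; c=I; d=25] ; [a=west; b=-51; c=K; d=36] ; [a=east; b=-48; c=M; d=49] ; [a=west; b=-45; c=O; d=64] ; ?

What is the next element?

For the a, alternates east ↔ west: east, west, east, west, east, west → east.
B: -60, -57, -54, -51, -48, -45 → -42 (+3 each step).
For the c, letters move forward 2 places in the alphabet: E, G, I, K, M, O → Q.
D goes 9, 16, 25, 36, 49, 64 → 81 (perfect squares: 3², 4², 5², …).
Putting it together: [a=east; b=-42; c=Q; d=81].

[a=east; b=-42; c=Q; d=81]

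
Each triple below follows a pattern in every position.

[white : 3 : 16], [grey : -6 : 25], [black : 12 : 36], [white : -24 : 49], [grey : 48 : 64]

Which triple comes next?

Shade — repeats white → grey → black: white, grey, black, white, grey → black.
Second entry: ×(-2) each step, so 3, -6, 12, -24, 48 → -96.
Third entry: perfect squares: 4², 5², 6², …; 16, 25, 36, 49, 64 → 81.
Combining the parts gives [black : -96 : 81].

[black : -96 : 81]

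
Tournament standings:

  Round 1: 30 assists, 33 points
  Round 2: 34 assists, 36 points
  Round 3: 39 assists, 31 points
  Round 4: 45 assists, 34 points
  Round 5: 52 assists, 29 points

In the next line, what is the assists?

60

Assists goes 30, 34, 39, 45, 52 → 60 (differences are 4, 5, 6, … (increasing by 1 each time)).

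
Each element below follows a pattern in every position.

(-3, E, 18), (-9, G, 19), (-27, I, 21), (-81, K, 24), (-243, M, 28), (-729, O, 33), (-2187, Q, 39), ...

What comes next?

For the first component, ×3 each step: -3, -9, -27, -81, -243, -729, -2187 → -6561.
Letter: E, G, I, K, M, O, Q → S (letters move forward 2 places in the alphabet).
Third component: differences are 1, 2, 3, … (increasing by 1 each time), so 18, 19, 21, 24, 28, 33, 39 → 46.
So the next element is (-6561, S, 46).

(-6561, S, 46)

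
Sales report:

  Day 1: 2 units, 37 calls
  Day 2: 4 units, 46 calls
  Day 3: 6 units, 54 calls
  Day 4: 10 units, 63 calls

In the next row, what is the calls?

Units — each term is the sum of the two before it: 2, 4, 6, 10 → 16.
Calls: alternating steps +9, +8, +9, +8, …; 37, 46, 54, 63 → 71.

71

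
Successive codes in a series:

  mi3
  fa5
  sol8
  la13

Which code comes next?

Note: runs through the solfège scale do→ti, so mi, fa, sol, la → ti.
Second component: each term is the sum of the two before it; 3, 5, 8, 13 → 21.
So the next code is ti21.

ti21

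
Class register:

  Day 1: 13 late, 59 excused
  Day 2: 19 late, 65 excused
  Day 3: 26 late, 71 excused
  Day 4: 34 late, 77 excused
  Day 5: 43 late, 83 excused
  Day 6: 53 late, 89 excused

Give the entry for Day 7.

64 late, 95 excused

Late: differences are 6, 7, 8, … (increasing by 1 each time); 13, 19, 26, 34, 43, 53 → 64.
Excused — +6 each step: 59, 65, 71, 77, 83, 89 → 95.
Combining the parts gives 64 late, 95 excused.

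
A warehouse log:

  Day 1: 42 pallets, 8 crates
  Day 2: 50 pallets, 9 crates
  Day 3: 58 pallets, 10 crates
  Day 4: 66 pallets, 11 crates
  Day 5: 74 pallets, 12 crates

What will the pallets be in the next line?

82

Pallets: +8 each step, so 42, 50, 58, 66, 74 → 82.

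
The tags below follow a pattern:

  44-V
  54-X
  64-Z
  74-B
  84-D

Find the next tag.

94-F

First component: +10 each step; 44, 54, 64, 74, 84 → 94.
Letter: letters move forward 2 places in the alphabet, wrapping Z→A, so V, X, Z, B, D → F.
Putting it together: 94-F.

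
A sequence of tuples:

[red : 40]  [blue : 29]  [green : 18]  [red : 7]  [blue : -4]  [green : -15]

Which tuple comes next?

[red : -26]

For the colour, repeats red → blue → green: red, blue, green, red, blue, green → red.
Second part — −11 each step: 40, 29, 18, 7, -4, -15 → -26.
Putting it together: [red : -26].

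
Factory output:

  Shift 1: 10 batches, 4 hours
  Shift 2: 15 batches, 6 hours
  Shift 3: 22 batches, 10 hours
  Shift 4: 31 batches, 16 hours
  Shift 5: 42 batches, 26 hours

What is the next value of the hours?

Hours — each term is the sum of the two before it: 4, 6, 10, 16, 26 → 42.

42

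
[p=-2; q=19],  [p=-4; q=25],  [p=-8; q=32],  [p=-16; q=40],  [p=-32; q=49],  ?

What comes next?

[p=-64; q=59]

P goes -2, -4, -8, -16, -32 → -64 (×2 each step).
Q: differences are 6, 7, 8, … (increasing by 1 each time), so 19, 25, 32, 40, 49 → 59.
Putting it together: [p=-64; q=59].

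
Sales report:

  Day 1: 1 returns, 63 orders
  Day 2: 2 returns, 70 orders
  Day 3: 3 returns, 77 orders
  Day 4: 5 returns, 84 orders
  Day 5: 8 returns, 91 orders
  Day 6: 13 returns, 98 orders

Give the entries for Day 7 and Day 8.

Returns goes 1, 2, 3, 5, 8, 13 → 21 → 34 (each term is the sum of the two before it).
Orders: +7 each step; 63, 70, 77, 84, 91, 98 → 105 → 112.
So the next two records are 21 returns, 105 orders and 34 returns, 112 orders.

21 returns, 105 orders; 34 returns, 112 orders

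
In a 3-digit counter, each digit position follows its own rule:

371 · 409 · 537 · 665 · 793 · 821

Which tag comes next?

959

First digit: +1 each step, mod 10; 3, 4, 5, 6, 7, 8 → 9.
Second digit: 7, 0, 3, 6, 9, 2 → 5 (+3 each step, mod 10).
Third digit: 1, 9, 7, 5, 3, 1 → 9 (−2 each step, mod 10).
So the next tag is 959.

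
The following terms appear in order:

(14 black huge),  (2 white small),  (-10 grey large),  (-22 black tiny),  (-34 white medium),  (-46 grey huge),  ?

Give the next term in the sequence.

First coordinate: 14, 2, -10, -22, -34, -46 → -58 (−12 each step).
Shade goes black, white, grey, black, white, grey → black (repeats black → white → grey).
Size — repeats huge → small → large → tiny → medium: huge, small, large, tiny, medium, huge → small.
Putting it together: (-58 black small).

(-58 black small)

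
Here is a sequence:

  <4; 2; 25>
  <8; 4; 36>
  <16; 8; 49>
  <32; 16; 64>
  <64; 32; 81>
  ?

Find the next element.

<128; 64; 100>

First entry: ×2 each step; 4, 8, 16, 32, 64 → 128.
Second entry: 2, 4, 8, 16, 32 → 64 (×2 each step).
Third entry: 25, 36, 49, 64, 81 → 100 (perfect squares: 5², 6², 7², …).
So the next element is <128; 64; 100>.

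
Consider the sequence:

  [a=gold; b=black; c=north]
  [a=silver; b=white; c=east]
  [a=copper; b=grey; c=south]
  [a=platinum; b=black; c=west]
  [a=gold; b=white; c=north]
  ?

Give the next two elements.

A: repeats gold → silver → copper → platinum, so gold, silver, copper, platinum, gold → silver → copper.
For the b, repeats black → white → grey: black, white, grey, black, white → grey → black.
C — repeats north → east → south → west: north, east, south, west, north → east → south.
Putting the parts together: [a=silver; b=grey; c=east] and then [a=copper; b=black; c=south].

[a=silver; b=grey; c=east], [a=copper; b=black; c=south]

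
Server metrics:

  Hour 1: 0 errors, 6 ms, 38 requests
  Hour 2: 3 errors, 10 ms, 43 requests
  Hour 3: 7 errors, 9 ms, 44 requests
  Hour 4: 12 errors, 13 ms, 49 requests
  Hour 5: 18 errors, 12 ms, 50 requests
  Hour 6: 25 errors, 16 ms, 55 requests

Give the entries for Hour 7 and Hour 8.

33 errors, 15 ms, 56 requests; 42 errors, 19 ms, 61 requests

Errors: 0, 3, 7, 12, 18, 25 → 33 → 42 (differences are 3, 4, 5, … (increasing by 1 each time)).
Ms goes 6, 10, 9, 13, 12, 16 → 15 → 19 (alternating steps +4, −1, +4, −1, …).
For the requests, alternating steps +5, +1, +5, +1, …: 38, 43, 44, 49, 50, 55 → 56 → 61.
So the next two rows are 33 errors, 15 ms, 56 requests and 42 errors, 19 ms, 61 requests.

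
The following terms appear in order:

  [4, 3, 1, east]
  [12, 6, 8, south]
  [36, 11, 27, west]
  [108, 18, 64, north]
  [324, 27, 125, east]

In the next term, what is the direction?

Direction — repeats east → south → west → north: east, south, west, north, east → south.

south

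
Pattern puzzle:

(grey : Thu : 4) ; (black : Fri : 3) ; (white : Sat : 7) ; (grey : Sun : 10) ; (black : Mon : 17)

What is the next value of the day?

Tue

Day goes Thu, Fri, Sat, Sun, Mon → Tue (runs through the weekdays Mon→Sun).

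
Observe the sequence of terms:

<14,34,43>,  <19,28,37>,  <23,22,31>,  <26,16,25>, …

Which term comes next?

<28,10,19>

First value — differences are 5, 4, 3, … (decreasing by 1 each time): 14, 19, 23, 26 → 28.
Second value: 34, 28, 22, 16 → 10 (−6 each step).
Third value — always 9 more than the second value: 43, 37, 31, 25 → 19.
So the next term is <28,10,19>.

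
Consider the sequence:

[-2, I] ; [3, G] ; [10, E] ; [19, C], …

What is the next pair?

[30, A]

First value: differences are 5, 7, 9, … (increasing by 2 each time); -2, 3, 10, 19 → 30.
Letter: letters move back 2 places in the alphabet, so I, G, E, C → A.
Combining the parts gives [30, A].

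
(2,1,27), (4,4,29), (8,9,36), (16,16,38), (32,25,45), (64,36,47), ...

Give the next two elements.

First value — ×2 each step: 2, 4, 8, 16, 32, 64 → 128 → 256.
Second value: 1, 4, 9, 16, 25, 36 → 49 → 64 (perfect squares: 1², 2², 3², …).
For the third value, alternating steps +2, +7, +2, +7, …: 27, 29, 36, 38, 45, 47 → 54 → 56.
So the next two elements are (128,49,54) and (256,64,56).

(128,49,54), (256,64,56)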